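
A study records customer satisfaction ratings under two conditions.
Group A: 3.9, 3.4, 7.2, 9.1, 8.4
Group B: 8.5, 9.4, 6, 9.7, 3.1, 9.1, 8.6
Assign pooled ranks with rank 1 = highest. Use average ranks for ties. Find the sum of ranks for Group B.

Sorted (descending): 9.7, 9.4, 9.1, 9.1, 8.6, 8.5, 8.4, 7.2, 6, 3.9, 3.4, 3.1
The 2 values of 9.1 occupy positions 3–4 → average rank (3+4)/2 = 3.5.
Group B values → pooled ranks: 8.5→6, 9.4→2, 6→9, 9.7→1, 3.1→12, 9.1→3.5, 8.6→5
Rank sum = 6 + 2 + 9 + 1 + 12 + 3.5 + 5 = 38.5

38.5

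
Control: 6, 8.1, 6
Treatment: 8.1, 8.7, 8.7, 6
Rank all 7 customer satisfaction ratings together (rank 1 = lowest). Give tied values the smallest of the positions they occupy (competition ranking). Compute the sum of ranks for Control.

Sorted (ascending): 6, 6, 6, 8.1, 8.1, 8.7, 8.7
The 3 values of 6 occupy positions 1–3 → each gets rank 1.
The 2 values of 8.1 occupy positions 4–5 → each gets rank 4.
The 2 values of 8.7 occupy positions 6–7 → each gets rank 6.
Control values → pooled ranks: 6→1, 8.1→4, 6→1
Rank sum = 1 + 4 + 1 = 6

6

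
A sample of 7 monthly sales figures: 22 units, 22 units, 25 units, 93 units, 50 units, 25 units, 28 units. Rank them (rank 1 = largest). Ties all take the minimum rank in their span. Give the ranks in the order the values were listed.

Sorted (descending): 93, 50, 28, 25, 25, 22, 22
The 2 values of 25 occupy positions 4–5 → each gets rank 4.
The 2 values of 22 occupy positions 6–7 → each gets rank 6.

6, 6, 4, 1, 2, 4, 3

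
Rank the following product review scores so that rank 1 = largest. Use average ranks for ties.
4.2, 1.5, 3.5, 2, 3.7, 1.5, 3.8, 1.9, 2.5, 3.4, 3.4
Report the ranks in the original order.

Sorted (descending): 4.2, 3.8, 3.7, 3.5, 3.4, 3.4, 2.5, 2, 1.9, 1.5, 1.5
The 2 values of 3.4 occupy positions 5–6 → average rank (5+6)/2 = 5.5.
The 2 values of 1.5 occupy positions 10–11 → average rank (10+11)/2 = 10.5.

1, 10.5, 4, 8, 3, 10.5, 2, 9, 7, 5.5, 5.5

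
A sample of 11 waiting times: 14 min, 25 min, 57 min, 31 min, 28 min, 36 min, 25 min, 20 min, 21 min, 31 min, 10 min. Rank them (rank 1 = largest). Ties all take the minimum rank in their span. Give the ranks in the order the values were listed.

Sorted (descending): 57, 36, 31, 31, 28, 25, 25, 21, 20, 14, 10
The 2 values of 31 occupy positions 3–4 → each gets rank 3.
The 2 values of 25 occupy positions 6–7 → each gets rank 6.

10, 6, 1, 3, 5, 2, 6, 9, 8, 3, 11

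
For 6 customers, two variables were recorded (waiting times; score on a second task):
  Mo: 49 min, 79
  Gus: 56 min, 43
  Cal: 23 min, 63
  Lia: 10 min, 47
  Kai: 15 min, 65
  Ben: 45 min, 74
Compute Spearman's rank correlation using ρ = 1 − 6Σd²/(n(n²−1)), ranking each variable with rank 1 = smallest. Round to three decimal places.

0.086

Ranks of variable 1: 5, 6, 3, 1, 2, 4
Ranks of variable 2: 6, 1, 3, 2, 4, 5
d = r₁ − r₂: -1, 5, 0, -1, -2, -1
d²: 1, 25, 0, 1, 4, 1; Σd² = 32
ρ = 1 − 6·32/(6·35) = 1 − 192/210 = 0.086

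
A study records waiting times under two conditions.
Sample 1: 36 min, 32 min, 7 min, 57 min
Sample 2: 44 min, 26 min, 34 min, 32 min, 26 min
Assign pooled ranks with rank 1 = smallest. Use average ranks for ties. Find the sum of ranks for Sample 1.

21.5

Sorted (ascending): 7, 26, 26, 32, 32, 34, 36, 44, 57
The 2 values of 26 occupy positions 2–3 → average rank (2+3)/2 = 2.5.
The 2 values of 32 occupy positions 4–5 → average rank (4+5)/2 = 4.5.
Sample 1 values → pooled ranks: 36→7, 32→4.5, 7→1, 57→9
Rank sum = 7 + 4.5 + 1 + 9 = 21.5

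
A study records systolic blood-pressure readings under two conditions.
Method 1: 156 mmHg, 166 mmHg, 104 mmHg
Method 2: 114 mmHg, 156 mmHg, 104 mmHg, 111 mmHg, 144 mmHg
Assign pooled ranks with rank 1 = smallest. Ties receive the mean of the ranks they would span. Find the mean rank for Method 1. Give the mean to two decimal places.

5.33

Sorted (ascending): 104, 104, 111, 114, 144, 156, 156, 166
The 2 values of 104 occupy positions 1–2 → average rank (1+2)/2 = 1.5.
The 2 values of 156 occupy positions 6–7 → average rank (6+7)/2 = 6.5.
Method 1 values → pooled ranks: 156→6.5, 166→8, 104→1.5
Mean rank = (6.5 + 8 + 1.5) / 3 = 5.33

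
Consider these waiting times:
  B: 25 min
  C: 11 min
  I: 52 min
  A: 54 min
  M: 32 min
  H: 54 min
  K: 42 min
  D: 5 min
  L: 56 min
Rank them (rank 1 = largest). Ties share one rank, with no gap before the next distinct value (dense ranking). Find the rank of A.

2

Sorted (descending): 56, 54, 54, 52, 42, 32, 25, 11, 5
The 2 values of 54 share dense rank 2.
Remaining distinct values take the next consecutive integers.
A has value 54 min → rank 2.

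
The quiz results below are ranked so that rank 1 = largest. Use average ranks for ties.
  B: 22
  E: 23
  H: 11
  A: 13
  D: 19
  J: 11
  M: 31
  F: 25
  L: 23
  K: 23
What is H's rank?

9.5

Sorted (descending): 31, 25, 23, 23, 23, 22, 19, 13, 11, 11
The 3 values of 23 occupy positions 3–5 → average rank 4.
The 2 values of 11 occupy positions 9–10 → average rank (9+10)/2 = 9.5.
H has value 11 → rank 9.5.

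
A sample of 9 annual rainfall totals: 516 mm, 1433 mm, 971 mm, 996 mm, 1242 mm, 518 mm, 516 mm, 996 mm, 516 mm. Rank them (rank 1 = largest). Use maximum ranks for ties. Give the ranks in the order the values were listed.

Sorted (descending): 1433, 1242, 996, 996, 971, 518, 516, 516, 516
The 2 values of 996 occupy positions 3–4 → each gets rank 4.
The 3 values of 516 occupy positions 7–9 → each gets rank 9.

9, 1, 5, 4, 2, 6, 9, 4, 9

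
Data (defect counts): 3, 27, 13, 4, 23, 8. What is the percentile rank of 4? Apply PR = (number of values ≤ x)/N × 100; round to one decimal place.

33.3

N = 6.
Strictly below 4: 1. Equal to 4: 1.
PR = 2/6 × 100 = 33.3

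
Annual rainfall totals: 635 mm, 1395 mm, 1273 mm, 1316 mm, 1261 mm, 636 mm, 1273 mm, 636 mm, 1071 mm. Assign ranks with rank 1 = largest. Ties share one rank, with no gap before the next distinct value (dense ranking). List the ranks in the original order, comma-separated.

Sorted (descending): 1395, 1316, 1273, 1273, 1261, 1071, 636, 636, 635
The 2 values of 1273 share dense rank 3.
The 2 values of 636 share dense rank 6.
Remaining distinct values take the next consecutive integers.

7, 1, 3, 2, 4, 6, 3, 6, 5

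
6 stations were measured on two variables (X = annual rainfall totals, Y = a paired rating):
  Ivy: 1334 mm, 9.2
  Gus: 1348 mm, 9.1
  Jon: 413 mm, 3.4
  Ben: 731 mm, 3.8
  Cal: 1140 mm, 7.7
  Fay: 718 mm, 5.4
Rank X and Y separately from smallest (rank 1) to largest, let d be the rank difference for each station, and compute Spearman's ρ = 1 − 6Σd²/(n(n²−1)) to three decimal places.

Ranks of variable 1: 5, 6, 1, 3, 4, 2
Ranks of variable 2: 6, 5, 1, 2, 4, 3
d = r₁ − r₂: -1, 1, 0, 1, 0, -1
d²: 1, 1, 0, 1, 0, 1; Σd² = 4
ρ = 1 − 6·4/(6·35) = 1 − 24/210 = 0.886

0.886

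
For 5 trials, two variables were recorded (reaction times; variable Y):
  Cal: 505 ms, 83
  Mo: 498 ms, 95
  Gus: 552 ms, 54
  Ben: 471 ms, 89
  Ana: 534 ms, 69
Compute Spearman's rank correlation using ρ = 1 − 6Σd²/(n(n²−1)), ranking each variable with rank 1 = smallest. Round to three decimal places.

Ranks of variable 1: 3, 2, 5, 1, 4
Ranks of variable 2: 3, 5, 1, 4, 2
d = r₁ − r₂: 0, -3, 4, -3, 2
d²: 0, 9, 16, 9, 4; Σd² = 38
ρ = 1 − 6·38/(5·24) = 1 − 228/120 = -0.900

-0.900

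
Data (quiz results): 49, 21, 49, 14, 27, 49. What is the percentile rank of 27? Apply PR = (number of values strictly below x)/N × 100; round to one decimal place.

33.3

N = 6.
Strictly below 27: 2. Equal to 27: 1.
PR = 2/6 × 100 = 33.3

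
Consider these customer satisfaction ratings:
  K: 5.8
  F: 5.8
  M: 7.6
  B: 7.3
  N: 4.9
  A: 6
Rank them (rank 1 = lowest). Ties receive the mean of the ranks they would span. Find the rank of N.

Sorted (ascending): 4.9, 5.8, 5.8, 6, 7.3, 7.6
The 2 values of 5.8 occupy positions 2–3 → average rank (2+3)/2 = 2.5.
N has value 4.9 → rank 1.

1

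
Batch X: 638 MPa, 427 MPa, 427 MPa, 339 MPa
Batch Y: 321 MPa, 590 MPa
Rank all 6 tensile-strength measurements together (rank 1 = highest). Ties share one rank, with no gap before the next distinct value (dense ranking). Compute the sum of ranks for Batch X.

11

Sorted (descending): 638, 590, 427, 427, 339, 321
The 2 values of 427 share dense rank 3.
Remaining distinct values take the next consecutive integers.
Batch X values → pooled ranks: 638→1, 427→3, 427→3, 339→4
Rank sum = 1 + 3 + 3 + 4 = 11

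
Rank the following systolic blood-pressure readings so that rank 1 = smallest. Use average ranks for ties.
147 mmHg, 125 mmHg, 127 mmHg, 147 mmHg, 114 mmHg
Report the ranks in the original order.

4.5, 2, 3, 4.5, 1

Sorted (ascending): 114, 125, 127, 147, 147
The 2 values of 147 occupy positions 4–5 → average rank (4+5)/2 = 4.5.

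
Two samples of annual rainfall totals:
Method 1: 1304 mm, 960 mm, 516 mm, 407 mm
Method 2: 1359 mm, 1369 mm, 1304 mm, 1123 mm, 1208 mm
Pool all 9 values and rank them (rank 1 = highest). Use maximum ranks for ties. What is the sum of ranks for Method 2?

Sorted (descending): 1369, 1359, 1304, 1304, 1208, 1123, 960, 516, 407
The 2 values of 1304 occupy positions 3–4 → each gets rank 4.
Method 2 values → pooled ranks: 1359→2, 1369→1, 1304→4, 1123→6, 1208→5
Rank sum = 2 + 1 + 4 + 6 + 5 = 18

18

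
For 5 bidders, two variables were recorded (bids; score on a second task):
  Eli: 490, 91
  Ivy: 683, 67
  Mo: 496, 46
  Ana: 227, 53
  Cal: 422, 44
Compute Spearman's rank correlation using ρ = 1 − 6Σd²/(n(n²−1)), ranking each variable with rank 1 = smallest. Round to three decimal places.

0.300

Ranks of variable 1: 3, 5, 4, 1, 2
Ranks of variable 2: 5, 4, 2, 3, 1
d = r₁ − r₂: -2, 1, 2, -2, 1
d²: 4, 1, 4, 4, 1; Σd² = 14
ρ = 1 − 6·14/(5·24) = 1 − 84/120 = 0.300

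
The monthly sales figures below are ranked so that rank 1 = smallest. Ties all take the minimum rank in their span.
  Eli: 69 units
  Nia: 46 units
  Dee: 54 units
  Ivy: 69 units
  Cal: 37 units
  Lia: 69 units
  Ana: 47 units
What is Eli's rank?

5

Sorted (ascending): 37, 46, 47, 54, 69, 69, 69
The 3 values of 69 occupy positions 5–7 → each gets rank 5.
Eli has value 69 units → rank 5.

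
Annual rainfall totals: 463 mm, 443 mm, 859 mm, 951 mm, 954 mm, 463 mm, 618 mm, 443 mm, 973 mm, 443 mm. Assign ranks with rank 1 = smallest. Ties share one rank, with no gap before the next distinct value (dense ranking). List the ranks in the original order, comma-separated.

2, 1, 4, 5, 6, 2, 3, 1, 7, 1

Sorted (ascending): 443, 443, 443, 463, 463, 618, 859, 951, 954, 973
The 3 values of 443 share dense rank 1.
The 2 values of 463 share dense rank 2.
Remaining distinct values take the next consecutive integers.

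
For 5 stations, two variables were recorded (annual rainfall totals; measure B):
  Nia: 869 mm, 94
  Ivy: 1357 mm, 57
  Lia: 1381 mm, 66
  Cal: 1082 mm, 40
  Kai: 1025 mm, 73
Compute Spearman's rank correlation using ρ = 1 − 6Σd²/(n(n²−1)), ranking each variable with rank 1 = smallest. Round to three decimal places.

Ranks of variable 1: 1, 4, 5, 3, 2
Ranks of variable 2: 5, 2, 3, 1, 4
d = r₁ − r₂: -4, 2, 2, 2, -2
d²: 16, 4, 4, 4, 4; Σd² = 32
ρ = 1 − 6·32/(5·24) = 1 − 192/120 = -0.600

-0.600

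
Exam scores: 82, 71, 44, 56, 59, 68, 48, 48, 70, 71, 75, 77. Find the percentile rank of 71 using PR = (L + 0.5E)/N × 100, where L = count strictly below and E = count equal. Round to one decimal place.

N = 12.
Strictly below 71: 7. Equal to 71: 2.
PR = (7 + 0.5·2)/12 × 100 = 66.7

66.7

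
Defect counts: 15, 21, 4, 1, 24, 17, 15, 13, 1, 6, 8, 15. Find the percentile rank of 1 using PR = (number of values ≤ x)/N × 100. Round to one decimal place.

16.7

N = 12.
Strictly below 1: 0. Equal to 1: 2.
PR = 2/12 × 100 = 16.7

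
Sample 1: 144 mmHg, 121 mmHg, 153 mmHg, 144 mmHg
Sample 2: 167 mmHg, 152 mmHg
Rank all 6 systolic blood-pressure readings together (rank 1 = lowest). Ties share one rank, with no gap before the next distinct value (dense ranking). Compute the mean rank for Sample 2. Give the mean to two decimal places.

Sorted (ascending): 121, 144, 144, 152, 153, 167
The 2 values of 144 share dense rank 2.
Remaining distinct values take the next consecutive integers.
Sample 2 values → pooled ranks: 167→5, 152→3
Mean rank = (5 + 3) / 2 = 4.00

4.00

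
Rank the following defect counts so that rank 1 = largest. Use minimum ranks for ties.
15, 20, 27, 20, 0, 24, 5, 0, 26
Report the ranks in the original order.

6, 4, 1, 4, 8, 3, 7, 8, 2

Sorted (descending): 27, 26, 24, 20, 20, 15, 5, 0, 0
The 2 values of 20 occupy positions 4–5 → each gets rank 4.
The 2 values of 0 occupy positions 8–9 → each gets rank 8.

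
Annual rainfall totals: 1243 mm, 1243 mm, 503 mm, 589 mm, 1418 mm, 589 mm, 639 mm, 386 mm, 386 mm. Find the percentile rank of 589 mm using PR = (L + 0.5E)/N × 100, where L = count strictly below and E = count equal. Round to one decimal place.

N = 9.
Strictly below 589: 3. Equal to 589: 2.
PR = (3 + 0.5·2)/9 × 100 = 44.4

44.4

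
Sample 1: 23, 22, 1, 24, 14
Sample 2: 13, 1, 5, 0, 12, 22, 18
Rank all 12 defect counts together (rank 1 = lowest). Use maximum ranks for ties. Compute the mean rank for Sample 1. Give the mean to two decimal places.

Sorted (ascending): 0, 1, 1, 5, 12, 13, 14, 18, 22, 22, 23, 24
The 2 values of 1 occupy positions 2–3 → each gets rank 3.
The 2 values of 22 occupy positions 9–10 → each gets rank 10.
Sample 1 values → pooled ranks: 23→11, 22→10, 1→3, 24→12, 14→7
Mean rank = (11 + 10 + 3 + 12 + 7) / 5 = 8.60

8.60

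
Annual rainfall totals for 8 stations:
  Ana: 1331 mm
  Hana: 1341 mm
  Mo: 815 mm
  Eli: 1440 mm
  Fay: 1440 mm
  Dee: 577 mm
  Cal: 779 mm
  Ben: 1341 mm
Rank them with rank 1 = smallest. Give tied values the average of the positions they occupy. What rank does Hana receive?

5.5

Sorted (ascending): 577, 779, 815, 1331, 1341, 1341, 1440, 1440
The 2 values of 1341 occupy positions 5–6 → average rank (5+6)/2 = 5.5.
The 2 values of 1440 occupy positions 7–8 → average rank (7+8)/2 = 7.5.
Hana has value 1341 mm → rank 5.5.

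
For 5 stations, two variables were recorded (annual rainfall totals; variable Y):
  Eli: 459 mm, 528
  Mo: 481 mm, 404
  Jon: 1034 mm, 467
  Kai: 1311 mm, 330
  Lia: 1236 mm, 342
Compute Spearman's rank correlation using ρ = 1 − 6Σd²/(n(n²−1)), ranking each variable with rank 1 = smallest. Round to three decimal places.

-0.900

Ranks of variable 1: 1, 2, 3, 5, 4
Ranks of variable 2: 5, 3, 4, 1, 2
d = r₁ − r₂: -4, -1, -1, 4, 2
d²: 16, 1, 1, 16, 4; Σd² = 38
ρ = 1 − 6·38/(5·24) = 1 − 228/120 = -0.900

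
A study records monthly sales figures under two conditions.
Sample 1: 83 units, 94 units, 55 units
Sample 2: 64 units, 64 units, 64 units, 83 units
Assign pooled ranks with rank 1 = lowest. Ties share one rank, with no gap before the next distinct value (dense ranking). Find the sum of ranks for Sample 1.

8

Sorted (ascending): 55, 64, 64, 64, 83, 83, 94
The 3 values of 64 share dense rank 2.
The 2 values of 83 share dense rank 3.
Remaining distinct values take the next consecutive integers.
Sample 1 values → pooled ranks: 83→3, 94→4, 55→1
Rank sum = 3 + 4 + 1 = 8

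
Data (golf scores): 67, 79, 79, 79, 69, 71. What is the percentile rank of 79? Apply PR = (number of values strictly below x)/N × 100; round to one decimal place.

N = 6.
Strictly below 79: 3. Equal to 79: 3.
PR = 3/6 × 100 = 50.0

50.0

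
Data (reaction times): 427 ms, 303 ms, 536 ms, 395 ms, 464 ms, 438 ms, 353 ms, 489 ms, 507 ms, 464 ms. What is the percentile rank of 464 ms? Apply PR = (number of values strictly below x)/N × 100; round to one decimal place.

N = 10.
Strictly below 464: 5. Equal to 464: 2.
PR = 5/10 × 100 = 50.0

50.0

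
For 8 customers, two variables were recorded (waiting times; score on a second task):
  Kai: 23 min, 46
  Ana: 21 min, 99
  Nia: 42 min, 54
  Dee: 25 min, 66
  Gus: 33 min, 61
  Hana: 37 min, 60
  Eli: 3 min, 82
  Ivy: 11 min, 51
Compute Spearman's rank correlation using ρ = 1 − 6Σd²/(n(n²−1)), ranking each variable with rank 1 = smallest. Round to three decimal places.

Ranks of variable 1: 4, 3, 8, 5, 6, 7, 1, 2
Ranks of variable 2: 1, 8, 3, 6, 5, 4, 7, 2
d = r₁ − r₂: 3, -5, 5, -1, 1, 3, -6, 0
d²: 9, 25, 25, 1, 1, 9, 36, 0; Σd² = 106
ρ = 1 − 6·106/(8·63) = 1 − 636/504 = -0.262

-0.262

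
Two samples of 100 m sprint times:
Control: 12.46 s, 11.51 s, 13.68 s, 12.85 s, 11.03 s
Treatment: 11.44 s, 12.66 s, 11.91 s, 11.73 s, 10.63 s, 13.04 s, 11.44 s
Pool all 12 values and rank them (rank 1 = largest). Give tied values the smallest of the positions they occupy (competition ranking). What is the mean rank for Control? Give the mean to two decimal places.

5.60

Sorted (descending): 13.68, 13.04, 12.85, 12.66, 12.46, 11.91, 11.73, 11.51, 11.44, 11.44, 11.03, 10.63
The 2 values of 11.44 occupy positions 9–10 → each gets rank 9.
Control values → pooled ranks: 12.46→5, 11.51→8, 13.68→1, 12.85→3, 11.03→11
Mean rank = (5 + 8 + 1 + 3 + 11) / 5 = 5.60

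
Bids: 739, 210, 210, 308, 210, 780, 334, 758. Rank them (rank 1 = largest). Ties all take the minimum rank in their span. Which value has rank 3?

739

Sorted (descending): 780, 758, 739, 334, 308, 210, 210, 210
The 3 values of 210 occupy positions 6–8 → each gets rank 6.
Rank 3 → value 739.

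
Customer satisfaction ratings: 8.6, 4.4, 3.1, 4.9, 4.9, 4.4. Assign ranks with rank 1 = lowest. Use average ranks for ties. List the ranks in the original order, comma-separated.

Sorted (ascending): 3.1, 4.4, 4.4, 4.9, 4.9, 8.6
The 2 values of 4.4 occupy positions 2–3 → average rank (2+3)/2 = 2.5.
The 2 values of 4.9 occupy positions 4–5 → average rank (4+5)/2 = 4.5.

6, 2.5, 1, 4.5, 4.5, 2.5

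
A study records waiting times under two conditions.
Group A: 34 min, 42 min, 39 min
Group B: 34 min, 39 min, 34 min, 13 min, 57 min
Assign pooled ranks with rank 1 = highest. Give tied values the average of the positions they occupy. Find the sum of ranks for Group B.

Sorted (descending): 57, 42, 39, 39, 34, 34, 34, 13
The 2 values of 39 occupy positions 3–4 → average rank (3+4)/2 = 3.5.
The 3 values of 34 occupy positions 5–7 → average rank 6.
Group B values → pooled ranks: 34→6, 39→3.5, 34→6, 13→8, 57→1
Rank sum = 6 + 3.5 + 6 + 8 + 1 = 24.5

24.5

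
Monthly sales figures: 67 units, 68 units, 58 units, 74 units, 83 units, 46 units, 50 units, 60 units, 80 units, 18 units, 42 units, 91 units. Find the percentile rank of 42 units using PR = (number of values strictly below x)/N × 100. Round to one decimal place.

8.3

N = 12.
Strictly below 42: 1. Equal to 42: 1.
PR = 1/12 × 100 = 8.3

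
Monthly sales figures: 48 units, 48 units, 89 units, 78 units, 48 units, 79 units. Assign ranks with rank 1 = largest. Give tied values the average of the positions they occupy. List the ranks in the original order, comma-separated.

5, 5, 1, 3, 5, 2

Sorted (descending): 89, 79, 78, 48, 48, 48
The 3 values of 48 occupy positions 4–6 → average rank 5.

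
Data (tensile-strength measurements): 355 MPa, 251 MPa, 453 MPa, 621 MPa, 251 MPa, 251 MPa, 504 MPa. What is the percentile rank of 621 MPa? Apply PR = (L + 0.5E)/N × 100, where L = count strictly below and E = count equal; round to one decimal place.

92.9

N = 7.
Strictly below 621: 6. Equal to 621: 1.
PR = (6 + 0.5·1)/7 × 100 = 92.9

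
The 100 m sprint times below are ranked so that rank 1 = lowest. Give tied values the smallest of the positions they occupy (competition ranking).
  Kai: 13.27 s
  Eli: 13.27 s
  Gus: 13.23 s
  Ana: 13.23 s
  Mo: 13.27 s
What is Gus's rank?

1

Sorted (ascending): 13.23, 13.23, 13.27, 13.27, 13.27
The 2 values of 13.23 occupy positions 1–2 → each gets rank 1.
The 3 values of 13.27 occupy positions 3–5 → each gets rank 3.
Gus has value 13.23 s → rank 1.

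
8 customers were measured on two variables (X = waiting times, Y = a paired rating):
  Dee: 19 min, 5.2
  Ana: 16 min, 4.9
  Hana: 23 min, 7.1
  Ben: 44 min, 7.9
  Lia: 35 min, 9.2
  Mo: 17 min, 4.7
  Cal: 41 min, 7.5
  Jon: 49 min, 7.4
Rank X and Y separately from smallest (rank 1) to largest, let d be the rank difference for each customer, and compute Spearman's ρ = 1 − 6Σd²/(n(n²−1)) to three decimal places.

0.762

Ranks of variable 1: 3, 1, 4, 7, 5, 2, 6, 8
Ranks of variable 2: 3, 2, 4, 7, 8, 1, 6, 5
d = r₁ − r₂: 0, -1, 0, 0, -3, 1, 0, 3
d²: 0, 1, 0, 0, 9, 1, 0, 9; Σd² = 20
ρ = 1 − 6·20/(8·63) = 1 − 120/504 = 0.762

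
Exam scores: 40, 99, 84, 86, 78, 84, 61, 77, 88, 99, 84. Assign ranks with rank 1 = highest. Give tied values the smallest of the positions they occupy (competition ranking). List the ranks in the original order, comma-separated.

Sorted (descending): 99, 99, 88, 86, 84, 84, 84, 78, 77, 61, 40
The 2 values of 99 occupy positions 1–2 → each gets rank 1.
The 3 values of 84 occupy positions 5–7 → each gets rank 5.

11, 1, 5, 4, 8, 5, 10, 9, 3, 1, 5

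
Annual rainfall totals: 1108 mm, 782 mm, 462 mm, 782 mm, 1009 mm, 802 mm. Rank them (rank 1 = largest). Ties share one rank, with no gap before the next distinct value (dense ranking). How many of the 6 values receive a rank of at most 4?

5

Sorted (descending): 1108, 1009, 802, 782, 782, 462
The 2 values of 782 share dense rank 4.
Remaining distinct values take the next consecutive integers.
Ranks ≤ 4: {1, 2, 3, 4, 4} → 5 values.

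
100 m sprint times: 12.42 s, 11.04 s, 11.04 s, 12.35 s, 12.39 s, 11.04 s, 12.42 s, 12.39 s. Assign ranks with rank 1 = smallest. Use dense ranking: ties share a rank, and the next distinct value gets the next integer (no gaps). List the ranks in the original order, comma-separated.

4, 1, 1, 2, 3, 1, 4, 3

Sorted (ascending): 11.04, 11.04, 11.04, 12.35, 12.39, 12.39, 12.42, 12.42
The 3 values of 11.04 share dense rank 1.
The 2 values of 12.39 share dense rank 3.
The 2 values of 12.42 share dense rank 4.
Remaining distinct values take the next consecutive integers.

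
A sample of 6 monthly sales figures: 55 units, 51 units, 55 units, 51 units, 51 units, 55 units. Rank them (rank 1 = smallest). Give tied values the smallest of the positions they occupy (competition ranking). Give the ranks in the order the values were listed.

Sorted (ascending): 51, 51, 51, 55, 55, 55
The 3 values of 51 occupy positions 1–3 → each gets rank 1.
The 3 values of 55 occupy positions 4–6 → each gets rank 4.

4, 1, 4, 1, 1, 4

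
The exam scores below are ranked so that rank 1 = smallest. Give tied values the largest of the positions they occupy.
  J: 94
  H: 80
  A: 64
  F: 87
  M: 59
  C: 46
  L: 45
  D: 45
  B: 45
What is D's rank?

3

Sorted (ascending): 45, 45, 45, 46, 59, 64, 80, 87, 94
The 3 values of 45 occupy positions 1–3 → each gets rank 3.
D has value 45 → rank 3.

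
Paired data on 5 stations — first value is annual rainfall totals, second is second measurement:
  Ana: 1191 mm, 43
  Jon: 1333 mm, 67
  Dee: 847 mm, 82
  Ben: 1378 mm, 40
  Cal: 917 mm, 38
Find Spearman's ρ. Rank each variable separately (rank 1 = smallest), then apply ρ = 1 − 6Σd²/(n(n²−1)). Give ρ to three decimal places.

Ranks of variable 1: 3, 4, 1, 5, 2
Ranks of variable 2: 3, 4, 5, 2, 1
d = r₁ − r₂: 0, 0, -4, 3, 1
d²: 0, 0, 16, 9, 1; Σd² = 26
ρ = 1 − 6·26/(5·24) = 1 − 156/120 = -0.300

-0.300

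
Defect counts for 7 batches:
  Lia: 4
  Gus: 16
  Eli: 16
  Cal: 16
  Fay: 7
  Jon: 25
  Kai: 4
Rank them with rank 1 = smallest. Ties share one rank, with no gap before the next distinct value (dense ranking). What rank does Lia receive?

Sorted (ascending): 4, 4, 7, 16, 16, 16, 25
The 2 values of 4 share dense rank 1.
The 3 values of 16 share dense rank 3.
Remaining distinct values take the next consecutive integers.
Lia has value 4 → rank 1.

1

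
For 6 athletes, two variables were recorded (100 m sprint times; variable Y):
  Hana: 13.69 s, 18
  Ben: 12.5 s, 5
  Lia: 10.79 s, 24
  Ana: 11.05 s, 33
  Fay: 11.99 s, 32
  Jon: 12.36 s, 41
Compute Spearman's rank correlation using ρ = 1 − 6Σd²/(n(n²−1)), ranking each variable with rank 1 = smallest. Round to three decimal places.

-0.429

Ranks of variable 1: 6, 5, 1, 2, 3, 4
Ranks of variable 2: 2, 1, 3, 5, 4, 6
d = r₁ − r₂: 4, 4, -2, -3, -1, -2
d²: 16, 16, 4, 9, 1, 4; Σd² = 50
ρ = 1 − 6·50/(6·35) = 1 − 300/210 = -0.429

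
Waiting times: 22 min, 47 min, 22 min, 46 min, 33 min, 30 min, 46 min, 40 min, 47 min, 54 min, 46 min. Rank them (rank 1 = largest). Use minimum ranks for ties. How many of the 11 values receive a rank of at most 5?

6

Sorted (descending): 54, 47, 47, 46, 46, 46, 40, 33, 30, 22, 22
The 2 values of 47 occupy positions 2–3 → each gets rank 2.
The 3 values of 46 occupy positions 4–6 → each gets rank 4.
The 2 values of 22 occupy positions 10–11 → each gets rank 10.
Ranks ≤ 5: {1, 2, 2, 4, 4, 4} → 6 values.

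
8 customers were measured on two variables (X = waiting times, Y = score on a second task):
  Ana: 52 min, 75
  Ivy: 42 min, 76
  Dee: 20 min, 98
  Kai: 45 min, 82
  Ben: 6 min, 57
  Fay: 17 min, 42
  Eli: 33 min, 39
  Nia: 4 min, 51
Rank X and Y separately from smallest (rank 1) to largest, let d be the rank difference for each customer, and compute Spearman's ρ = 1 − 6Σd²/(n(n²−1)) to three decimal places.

0.405

Ranks of variable 1: 8, 6, 4, 7, 2, 3, 5, 1
Ranks of variable 2: 5, 6, 8, 7, 4, 2, 1, 3
d = r₁ − r₂: 3, 0, -4, 0, -2, 1, 4, -2
d²: 9, 0, 16, 0, 4, 1, 16, 4; Σd² = 50
ρ = 1 − 6·50/(8·63) = 1 − 300/504 = 0.405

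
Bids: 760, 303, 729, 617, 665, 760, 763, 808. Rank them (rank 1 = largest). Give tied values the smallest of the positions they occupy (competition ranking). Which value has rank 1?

808

Sorted (descending): 808, 763, 760, 760, 729, 665, 617, 303
The 2 values of 760 occupy positions 3–4 → each gets rank 3.
Rank 1 → value 808.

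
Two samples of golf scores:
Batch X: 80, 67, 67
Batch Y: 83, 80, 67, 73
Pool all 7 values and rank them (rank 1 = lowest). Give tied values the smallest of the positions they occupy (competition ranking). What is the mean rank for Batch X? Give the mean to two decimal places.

2.33

Sorted (ascending): 67, 67, 67, 73, 80, 80, 83
The 3 values of 67 occupy positions 1–3 → each gets rank 1.
The 2 values of 80 occupy positions 5–6 → each gets rank 5.
Batch X values → pooled ranks: 80→5, 67→1, 67→1
Mean rank = (5 + 1 + 1) / 3 = 2.33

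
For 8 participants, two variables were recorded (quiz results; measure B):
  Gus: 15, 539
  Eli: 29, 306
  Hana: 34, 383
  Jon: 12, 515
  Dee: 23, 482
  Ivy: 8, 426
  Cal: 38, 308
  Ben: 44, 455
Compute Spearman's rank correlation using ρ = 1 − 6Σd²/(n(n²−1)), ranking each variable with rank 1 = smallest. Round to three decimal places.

-0.452

Ranks of variable 1: 3, 5, 6, 2, 4, 1, 7, 8
Ranks of variable 2: 8, 1, 3, 7, 6, 4, 2, 5
d = r₁ − r₂: -5, 4, 3, -5, -2, -3, 5, 3
d²: 25, 16, 9, 25, 4, 9, 25, 9; Σd² = 122
ρ = 1 − 6·122/(8·63) = 1 − 732/504 = -0.452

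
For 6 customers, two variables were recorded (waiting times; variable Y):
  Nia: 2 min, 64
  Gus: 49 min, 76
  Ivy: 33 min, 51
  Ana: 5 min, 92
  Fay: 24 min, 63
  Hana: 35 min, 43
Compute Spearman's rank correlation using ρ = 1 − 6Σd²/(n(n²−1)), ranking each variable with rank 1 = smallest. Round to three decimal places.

-0.314

Ranks of variable 1: 1, 6, 4, 2, 3, 5
Ranks of variable 2: 4, 5, 2, 6, 3, 1
d = r₁ − r₂: -3, 1, 2, -4, 0, 4
d²: 9, 1, 4, 16, 0, 16; Σd² = 46
ρ = 1 − 6·46/(6·35) = 1 − 276/210 = -0.314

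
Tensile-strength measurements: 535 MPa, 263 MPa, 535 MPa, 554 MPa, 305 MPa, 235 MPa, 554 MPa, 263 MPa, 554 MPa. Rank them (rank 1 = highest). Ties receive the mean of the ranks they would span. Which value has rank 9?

Sorted (descending): 554, 554, 554, 535, 535, 305, 263, 263, 235
The 3 values of 554 occupy positions 1–3 → average rank 2.
The 2 values of 535 occupy positions 4–5 → average rank (4+5)/2 = 4.5.
The 2 values of 263 occupy positions 7–8 → average rank (7+8)/2 = 7.5.
Rank 9 → value 235.

235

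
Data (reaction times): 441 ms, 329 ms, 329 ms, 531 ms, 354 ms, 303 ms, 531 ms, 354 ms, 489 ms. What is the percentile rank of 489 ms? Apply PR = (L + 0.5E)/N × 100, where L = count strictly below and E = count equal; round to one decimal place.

N = 9.
Strictly below 489: 6. Equal to 489: 1.
PR = (6 + 0.5·1)/9 × 100 = 72.2

72.2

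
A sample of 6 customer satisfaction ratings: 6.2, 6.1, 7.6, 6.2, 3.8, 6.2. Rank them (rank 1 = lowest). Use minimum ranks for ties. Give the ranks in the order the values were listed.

Sorted (ascending): 3.8, 6.1, 6.2, 6.2, 6.2, 7.6
The 3 values of 6.2 occupy positions 3–5 → each gets rank 3.

3, 2, 6, 3, 1, 3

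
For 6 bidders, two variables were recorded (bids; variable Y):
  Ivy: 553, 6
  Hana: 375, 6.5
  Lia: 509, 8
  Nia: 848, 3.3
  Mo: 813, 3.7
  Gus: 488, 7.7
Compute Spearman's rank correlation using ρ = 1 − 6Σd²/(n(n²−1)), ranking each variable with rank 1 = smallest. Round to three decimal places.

-0.771

Ranks of variable 1: 4, 1, 3, 6, 5, 2
Ranks of variable 2: 3, 4, 6, 1, 2, 5
d = r₁ − r₂: 1, -3, -3, 5, 3, -3
d²: 1, 9, 9, 25, 9, 9; Σd² = 62
ρ = 1 − 6·62/(6·35) = 1 − 372/210 = -0.771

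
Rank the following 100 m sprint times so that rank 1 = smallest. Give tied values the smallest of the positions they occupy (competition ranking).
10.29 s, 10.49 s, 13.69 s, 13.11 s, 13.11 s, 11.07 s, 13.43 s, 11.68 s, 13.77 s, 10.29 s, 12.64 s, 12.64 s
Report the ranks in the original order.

Sorted (ascending): 10.29, 10.29, 10.49, 11.07, 11.68, 12.64, 12.64, 13.11, 13.11, 13.43, 13.69, 13.77
The 2 values of 10.29 occupy positions 1–2 → each gets rank 1.
The 2 values of 12.64 occupy positions 6–7 → each gets rank 6.
The 2 values of 13.11 occupy positions 8–9 → each gets rank 8.

1, 3, 11, 8, 8, 4, 10, 5, 12, 1, 6, 6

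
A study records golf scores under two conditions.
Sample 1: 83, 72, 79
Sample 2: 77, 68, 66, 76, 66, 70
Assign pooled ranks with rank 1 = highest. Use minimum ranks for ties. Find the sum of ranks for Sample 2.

Sorted (descending): 83, 79, 77, 76, 72, 70, 68, 66, 66
The 2 values of 66 occupy positions 8–9 → each gets rank 8.
Sample 2 values → pooled ranks: 77→3, 68→7, 66→8, 76→4, 66→8, 70→6
Rank sum = 3 + 7 + 8 + 4 + 8 + 6 = 36

36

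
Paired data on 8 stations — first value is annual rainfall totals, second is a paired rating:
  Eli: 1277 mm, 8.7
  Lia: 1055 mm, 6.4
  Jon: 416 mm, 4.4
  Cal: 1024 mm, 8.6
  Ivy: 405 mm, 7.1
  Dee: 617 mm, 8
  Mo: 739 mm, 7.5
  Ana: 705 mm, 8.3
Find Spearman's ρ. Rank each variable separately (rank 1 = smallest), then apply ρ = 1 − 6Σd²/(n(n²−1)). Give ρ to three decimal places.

0.524

Ranks of variable 1: 8, 7, 2, 6, 1, 3, 5, 4
Ranks of variable 2: 8, 2, 1, 7, 3, 5, 4, 6
d = r₁ − r₂: 0, 5, 1, -1, -2, -2, 1, -2
d²: 0, 25, 1, 1, 4, 4, 1, 4; Σd² = 40
ρ = 1 − 6·40/(8·63) = 1 − 240/504 = 0.524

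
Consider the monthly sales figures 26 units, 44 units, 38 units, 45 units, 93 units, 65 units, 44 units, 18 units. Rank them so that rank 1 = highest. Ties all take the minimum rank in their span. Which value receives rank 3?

Sorted (descending): 93, 65, 45, 44, 44, 38, 26, 18
The 2 values of 44 occupy positions 4–5 → each gets rank 4.
Rank 3 → value 45.

45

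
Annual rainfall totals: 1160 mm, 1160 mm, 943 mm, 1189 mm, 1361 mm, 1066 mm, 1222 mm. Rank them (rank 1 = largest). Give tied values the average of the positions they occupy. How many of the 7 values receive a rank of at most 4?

3

Sorted (descending): 1361, 1222, 1189, 1160, 1160, 1066, 943
The 2 values of 1160 occupy positions 4–5 → average rank (4+5)/2 = 4.5.
Ranks ≤ 4: {1, 2, 3} → 3 values.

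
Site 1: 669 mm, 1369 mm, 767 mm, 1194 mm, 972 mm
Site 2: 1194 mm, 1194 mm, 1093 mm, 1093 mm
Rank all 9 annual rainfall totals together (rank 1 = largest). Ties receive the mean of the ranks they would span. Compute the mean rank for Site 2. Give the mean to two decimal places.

4.25

Sorted (descending): 1369, 1194, 1194, 1194, 1093, 1093, 972, 767, 669
The 3 values of 1194 occupy positions 2–4 → average rank 3.
The 2 values of 1093 occupy positions 5–6 → average rank (5+6)/2 = 5.5.
Site 2 values → pooled ranks: 1194→3, 1194→3, 1093→5.5, 1093→5.5
Mean rank = (3 + 3 + 5.5 + 5.5) / 4 = 4.25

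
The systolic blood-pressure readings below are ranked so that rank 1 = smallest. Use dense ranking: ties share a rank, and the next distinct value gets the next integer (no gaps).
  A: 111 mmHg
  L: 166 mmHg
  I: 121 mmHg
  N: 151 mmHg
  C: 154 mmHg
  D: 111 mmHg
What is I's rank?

2

Sorted (ascending): 111, 111, 121, 151, 154, 166
The 2 values of 111 share dense rank 1.
Remaining distinct values take the next consecutive integers.
I has value 121 mmHg → rank 2.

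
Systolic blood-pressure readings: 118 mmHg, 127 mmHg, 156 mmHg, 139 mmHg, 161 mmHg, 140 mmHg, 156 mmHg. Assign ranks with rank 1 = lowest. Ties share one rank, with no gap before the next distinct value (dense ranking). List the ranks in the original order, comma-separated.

1, 2, 5, 3, 6, 4, 5

Sorted (ascending): 118, 127, 139, 140, 156, 156, 161
The 2 values of 156 share dense rank 5.
Remaining distinct values take the next consecutive integers.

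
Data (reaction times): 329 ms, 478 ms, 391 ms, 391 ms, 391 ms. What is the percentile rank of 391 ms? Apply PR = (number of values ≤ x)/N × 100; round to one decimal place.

N = 5.
Strictly below 391: 1. Equal to 391: 3.
PR = 4/5 × 100 = 80.0

80.0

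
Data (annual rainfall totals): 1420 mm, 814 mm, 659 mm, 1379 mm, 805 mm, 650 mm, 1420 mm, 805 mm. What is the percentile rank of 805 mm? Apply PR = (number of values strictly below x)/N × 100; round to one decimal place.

N = 8.
Strictly below 805: 2. Equal to 805: 2.
PR = 2/8 × 100 = 25.0

25.0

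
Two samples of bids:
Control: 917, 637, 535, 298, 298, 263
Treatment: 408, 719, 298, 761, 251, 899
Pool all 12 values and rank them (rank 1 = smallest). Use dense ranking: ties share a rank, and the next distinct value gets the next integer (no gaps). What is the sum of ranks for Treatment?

32

Sorted (ascending): 251, 263, 298, 298, 298, 408, 535, 637, 719, 761, 899, 917
The 3 values of 298 share dense rank 3.
Remaining distinct values take the next consecutive integers.
Treatment values → pooled ranks: 408→4, 719→7, 298→3, 761→8, 251→1, 899→9
Rank sum = 4 + 7 + 3 + 8 + 1 + 9 = 32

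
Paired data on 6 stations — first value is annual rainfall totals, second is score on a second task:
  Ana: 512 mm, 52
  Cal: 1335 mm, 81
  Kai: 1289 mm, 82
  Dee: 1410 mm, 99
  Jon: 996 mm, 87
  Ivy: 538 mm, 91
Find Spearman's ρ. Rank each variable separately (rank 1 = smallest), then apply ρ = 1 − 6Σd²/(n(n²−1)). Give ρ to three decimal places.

Ranks of variable 1: 1, 5, 4, 6, 3, 2
Ranks of variable 2: 1, 2, 3, 6, 4, 5
d = r₁ − r₂: 0, 3, 1, 0, -1, -3
d²: 0, 9, 1, 0, 1, 9; Σd² = 20
ρ = 1 − 6·20/(6·35) = 1 − 120/210 = 0.429

0.429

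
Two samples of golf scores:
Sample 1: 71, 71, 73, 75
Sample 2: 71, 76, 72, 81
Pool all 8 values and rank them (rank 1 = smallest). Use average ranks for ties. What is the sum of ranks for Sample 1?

15

Sorted (ascending): 71, 71, 71, 72, 73, 75, 76, 81
The 3 values of 71 occupy positions 1–3 → average rank 2.
Sample 1 values → pooled ranks: 71→2, 71→2, 73→5, 75→6
Rank sum = 2 + 2 + 5 + 6 = 15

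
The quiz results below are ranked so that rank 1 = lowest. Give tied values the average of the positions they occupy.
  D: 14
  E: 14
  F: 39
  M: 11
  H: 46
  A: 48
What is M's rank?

1

Sorted (ascending): 11, 14, 14, 39, 46, 48
The 2 values of 14 occupy positions 2–3 → average rank (2+3)/2 = 2.5.
M has value 11 → rank 1.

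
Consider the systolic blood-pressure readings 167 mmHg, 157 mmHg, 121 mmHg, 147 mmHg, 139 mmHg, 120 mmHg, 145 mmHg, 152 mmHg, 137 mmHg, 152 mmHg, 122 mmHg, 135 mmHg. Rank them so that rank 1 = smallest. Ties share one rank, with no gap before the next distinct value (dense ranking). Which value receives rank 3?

122

Sorted (ascending): 120, 121, 122, 135, 137, 139, 145, 147, 152, 152, 157, 167
The 2 values of 152 share dense rank 9.
Remaining distinct values take the next consecutive integers.
Rank 3 → value 122.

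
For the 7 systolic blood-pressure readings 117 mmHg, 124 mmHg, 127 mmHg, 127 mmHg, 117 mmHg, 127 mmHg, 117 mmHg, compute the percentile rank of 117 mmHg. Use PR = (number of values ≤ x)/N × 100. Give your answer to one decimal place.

42.9

N = 7.
Strictly below 117: 0. Equal to 117: 3.
PR = 3/7 × 100 = 42.9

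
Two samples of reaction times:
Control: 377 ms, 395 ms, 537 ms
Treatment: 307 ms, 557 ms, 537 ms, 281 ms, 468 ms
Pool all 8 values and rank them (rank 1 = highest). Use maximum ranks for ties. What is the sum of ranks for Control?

Sorted (descending): 557, 537, 537, 468, 395, 377, 307, 281
The 2 values of 537 occupy positions 2–3 → each gets rank 3.
Control values → pooled ranks: 377→6, 395→5, 537→3
Rank sum = 6 + 5 + 3 = 14

14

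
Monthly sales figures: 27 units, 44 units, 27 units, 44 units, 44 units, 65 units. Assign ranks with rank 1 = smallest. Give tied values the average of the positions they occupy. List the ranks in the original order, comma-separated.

Sorted (ascending): 27, 27, 44, 44, 44, 65
The 2 values of 27 occupy positions 1–2 → average rank (1+2)/2 = 1.5.
The 3 values of 44 occupy positions 3–5 → average rank 4.

1.5, 4, 1.5, 4, 4, 6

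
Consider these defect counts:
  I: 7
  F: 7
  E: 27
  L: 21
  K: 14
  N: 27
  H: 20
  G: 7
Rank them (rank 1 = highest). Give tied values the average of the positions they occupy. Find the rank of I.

7

Sorted (descending): 27, 27, 21, 20, 14, 7, 7, 7
The 2 values of 27 occupy positions 1–2 → average rank (1+2)/2 = 1.5.
The 3 values of 7 occupy positions 6–8 → average rank 7.
I has value 7 → rank 7.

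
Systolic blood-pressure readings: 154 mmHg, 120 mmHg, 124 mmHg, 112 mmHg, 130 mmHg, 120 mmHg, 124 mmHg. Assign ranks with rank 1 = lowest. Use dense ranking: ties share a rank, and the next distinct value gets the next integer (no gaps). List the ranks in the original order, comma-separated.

Sorted (ascending): 112, 120, 120, 124, 124, 130, 154
The 2 values of 120 share dense rank 2.
The 2 values of 124 share dense rank 3.
Remaining distinct values take the next consecutive integers.

5, 2, 3, 1, 4, 2, 3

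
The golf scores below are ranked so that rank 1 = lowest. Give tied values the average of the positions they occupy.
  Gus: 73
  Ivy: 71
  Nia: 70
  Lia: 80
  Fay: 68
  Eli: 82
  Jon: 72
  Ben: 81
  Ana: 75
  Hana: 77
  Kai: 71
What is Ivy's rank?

Sorted (ascending): 68, 70, 71, 71, 72, 73, 75, 77, 80, 81, 82
The 2 values of 71 occupy positions 3–4 → average rank (3+4)/2 = 3.5.
Ivy has value 71 → rank 3.5.

3.5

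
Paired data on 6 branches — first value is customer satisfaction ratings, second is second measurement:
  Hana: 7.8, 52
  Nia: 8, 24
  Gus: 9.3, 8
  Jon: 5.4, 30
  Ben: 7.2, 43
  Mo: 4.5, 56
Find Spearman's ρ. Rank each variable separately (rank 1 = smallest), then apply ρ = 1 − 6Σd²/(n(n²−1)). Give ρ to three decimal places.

Ranks of variable 1: 4, 5, 6, 2, 3, 1
Ranks of variable 2: 5, 2, 1, 3, 4, 6
d = r₁ − r₂: -1, 3, 5, -1, -1, -5
d²: 1, 9, 25, 1, 1, 25; Σd² = 62
ρ = 1 − 6·62/(6·35) = 1 − 372/210 = -0.771

-0.771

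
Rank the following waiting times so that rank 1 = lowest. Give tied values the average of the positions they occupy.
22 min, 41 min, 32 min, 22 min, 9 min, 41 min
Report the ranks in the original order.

2.5, 5.5, 4, 2.5, 1, 5.5

Sorted (ascending): 9, 22, 22, 32, 41, 41
The 2 values of 22 occupy positions 2–3 → average rank (2+3)/2 = 2.5.
The 2 values of 41 occupy positions 5–6 → average rank (5+6)/2 = 5.5.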